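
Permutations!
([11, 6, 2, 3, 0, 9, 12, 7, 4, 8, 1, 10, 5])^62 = (0 10 6 5 8)(1 12 9 4 11)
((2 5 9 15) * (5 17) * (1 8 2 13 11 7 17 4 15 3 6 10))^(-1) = ((1 8 2 4 15 13 11 7 17 5 9 3 6 10))^(-1) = (1 10 6 3 9 5 17 7 11 13 15 4 2 8)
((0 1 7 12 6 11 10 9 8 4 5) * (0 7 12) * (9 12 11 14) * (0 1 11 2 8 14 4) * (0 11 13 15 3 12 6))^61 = ((0 13 15 3 12)(1 2 8 11 10 6 4 5 7)(9 14))^61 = (0 13 15 3 12)(1 5 6 11 2 7 4 10 8)(9 14)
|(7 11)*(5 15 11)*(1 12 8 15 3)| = |(1 12 8 15 11 7 5 3)| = 8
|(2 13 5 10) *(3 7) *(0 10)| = 10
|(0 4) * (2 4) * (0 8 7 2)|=|(2 4 8 7)|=4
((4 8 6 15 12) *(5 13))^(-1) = (4 12 15 6 8)(5 13)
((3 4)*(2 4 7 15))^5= ((2 4 3 7 15))^5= (15)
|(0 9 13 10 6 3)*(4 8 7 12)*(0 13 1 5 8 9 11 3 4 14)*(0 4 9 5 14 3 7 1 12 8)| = 24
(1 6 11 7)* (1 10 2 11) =[0, 6, 11, 3, 4, 5, 1, 10, 8, 9, 2, 7] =(1 6)(2 11 7 10)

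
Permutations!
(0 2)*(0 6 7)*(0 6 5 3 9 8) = [2, 1, 5, 9, 4, 3, 7, 6, 0, 8] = (0 2 5 3 9 8)(6 7)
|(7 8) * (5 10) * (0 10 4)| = |(0 10 5 4)(7 8)| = 4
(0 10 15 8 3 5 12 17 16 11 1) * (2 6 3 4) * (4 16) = (0 10 15 8 16 11 1)(2 6 3 5 12 17 4) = [10, 0, 6, 5, 2, 12, 3, 7, 16, 9, 15, 1, 17, 13, 14, 8, 11, 4]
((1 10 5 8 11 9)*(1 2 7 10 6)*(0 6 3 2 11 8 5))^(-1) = (0 10 7 2 3 1 6)(9 11)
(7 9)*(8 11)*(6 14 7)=(6 14 7 9)(8 11)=[0, 1, 2, 3, 4, 5, 14, 9, 11, 6, 10, 8, 12, 13, 7]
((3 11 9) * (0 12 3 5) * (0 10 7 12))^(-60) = (3 5 12 9 7 11 10)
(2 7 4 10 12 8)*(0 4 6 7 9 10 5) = (0 4 5)(2 9 10 12 8)(6 7) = [4, 1, 9, 3, 5, 0, 7, 6, 2, 10, 12, 11, 8]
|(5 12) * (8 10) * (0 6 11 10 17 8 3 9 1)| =14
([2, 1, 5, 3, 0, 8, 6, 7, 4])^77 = (0 5 4 2 8)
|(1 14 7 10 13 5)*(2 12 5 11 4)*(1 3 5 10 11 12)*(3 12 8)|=|(1 14 7 11 4 2)(3 5 12 10 13 8)|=6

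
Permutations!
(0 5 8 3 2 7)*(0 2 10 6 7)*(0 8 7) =[5, 1, 8, 10, 4, 7, 0, 2, 3, 9, 6] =(0 5 7 2 8 3 10 6)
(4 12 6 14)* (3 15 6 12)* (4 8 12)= [0, 1, 2, 15, 3, 5, 14, 7, 12, 9, 10, 11, 4, 13, 8, 6]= (3 15 6 14 8 12 4)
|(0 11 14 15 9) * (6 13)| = 10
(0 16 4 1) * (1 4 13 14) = (0 16 13 14 1) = [16, 0, 2, 3, 4, 5, 6, 7, 8, 9, 10, 11, 12, 14, 1, 15, 13]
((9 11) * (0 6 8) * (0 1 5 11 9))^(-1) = ((0 6 8 1 5 11))^(-1) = (0 11 5 1 8 6)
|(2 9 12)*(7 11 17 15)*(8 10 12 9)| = 4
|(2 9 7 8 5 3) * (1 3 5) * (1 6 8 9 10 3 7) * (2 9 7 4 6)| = 8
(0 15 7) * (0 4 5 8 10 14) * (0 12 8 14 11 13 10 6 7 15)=(15)(4 5 14 12 8 6 7)(10 11 13)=[0, 1, 2, 3, 5, 14, 7, 4, 6, 9, 11, 13, 8, 10, 12, 15]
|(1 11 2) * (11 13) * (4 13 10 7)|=|(1 10 7 4 13 11 2)|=7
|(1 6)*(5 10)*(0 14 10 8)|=10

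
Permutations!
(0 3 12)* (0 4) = (0 3 12 4) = [3, 1, 2, 12, 0, 5, 6, 7, 8, 9, 10, 11, 4]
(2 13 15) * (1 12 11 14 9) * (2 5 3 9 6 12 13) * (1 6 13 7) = (1 7)(3 9 6 12 11 14 13 15 5) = [0, 7, 2, 9, 4, 3, 12, 1, 8, 6, 10, 14, 11, 15, 13, 5]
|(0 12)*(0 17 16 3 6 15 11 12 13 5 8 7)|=35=|(0 13 5 8 7)(3 6 15 11 12 17 16)|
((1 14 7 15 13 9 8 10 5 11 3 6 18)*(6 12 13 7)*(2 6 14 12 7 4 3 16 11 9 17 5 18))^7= (1 10 9 17 12 18 8 5 13)(2 6)(3 4 15 7)(11 16)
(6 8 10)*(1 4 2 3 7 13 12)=(1 4 2 3 7 13 12)(6 8 10)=[0, 4, 3, 7, 2, 5, 8, 13, 10, 9, 6, 11, 1, 12]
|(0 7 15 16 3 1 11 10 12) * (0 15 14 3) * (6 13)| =10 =|(0 7 14 3 1 11 10 12 15 16)(6 13)|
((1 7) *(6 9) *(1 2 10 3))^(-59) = ((1 7 2 10 3)(6 9))^(-59) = (1 7 2 10 3)(6 9)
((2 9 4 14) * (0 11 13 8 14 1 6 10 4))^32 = ((0 11 13 8 14 2 9)(1 6 10 4))^32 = (0 14 11 2 13 9 8)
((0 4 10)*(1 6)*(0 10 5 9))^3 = (10)(0 9 5 4)(1 6)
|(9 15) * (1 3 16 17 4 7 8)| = |(1 3 16 17 4 7 8)(9 15)| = 14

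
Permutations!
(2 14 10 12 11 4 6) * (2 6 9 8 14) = [0, 1, 2, 3, 9, 5, 6, 7, 14, 8, 12, 4, 11, 13, 10] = (4 9 8 14 10 12 11)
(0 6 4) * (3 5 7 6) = (0 3 5 7 6 4) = [3, 1, 2, 5, 0, 7, 4, 6]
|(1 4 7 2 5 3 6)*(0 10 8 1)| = 10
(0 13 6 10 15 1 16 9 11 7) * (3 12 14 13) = (0 3 12 14 13 6 10 15 1 16 9 11 7) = [3, 16, 2, 12, 4, 5, 10, 0, 8, 11, 15, 7, 14, 6, 13, 1, 9]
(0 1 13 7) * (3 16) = (0 1 13 7)(3 16) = [1, 13, 2, 16, 4, 5, 6, 0, 8, 9, 10, 11, 12, 7, 14, 15, 3]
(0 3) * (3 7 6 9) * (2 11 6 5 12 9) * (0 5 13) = (0 7 13)(2 11 6)(3 5 12 9) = [7, 1, 11, 5, 4, 12, 2, 13, 8, 3, 10, 6, 9, 0]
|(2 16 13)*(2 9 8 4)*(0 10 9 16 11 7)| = |(0 10 9 8 4 2 11 7)(13 16)| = 8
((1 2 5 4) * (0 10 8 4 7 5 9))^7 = (10)(5 7)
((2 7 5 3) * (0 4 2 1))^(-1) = ((0 4 2 7 5 3 1))^(-1) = (0 1 3 5 7 2 4)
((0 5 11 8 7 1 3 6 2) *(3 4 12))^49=(0 1 2 7 6 8 3 11 12 5 4)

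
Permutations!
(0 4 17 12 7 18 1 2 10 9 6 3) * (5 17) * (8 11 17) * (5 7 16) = [4, 2, 10, 0, 7, 8, 3, 18, 11, 6, 9, 17, 16, 13, 14, 15, 5, 12, 1] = (0 4 7 18 1 2 10 9 6 3)(5 8 11 17 12 16)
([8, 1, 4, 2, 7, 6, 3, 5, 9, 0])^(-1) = [9, 1, 3, 6, 2, 7, 5, 4, 0, 8]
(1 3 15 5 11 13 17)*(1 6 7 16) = (1 3 15 5 11 13 17 6 7 16) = [0, 3, 2, 15, 4, 11, 7, 16, 8, 9, 10, 13, 12, 17, 14, 5, 1, 6]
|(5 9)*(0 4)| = |(0 4)(5 9)| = 2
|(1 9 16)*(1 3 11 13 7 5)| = 8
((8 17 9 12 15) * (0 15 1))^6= ((0 15 8 17 9 12 1))^6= (0 1 12 9 17 8 15)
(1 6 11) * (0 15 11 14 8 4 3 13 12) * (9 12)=[15, 6, 2, 13, 3, 5, 14, 7, 4, 12, 10, 1, 0, 9, 8, 11]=(0 15 11 1 6 14 8 4 3 13 9 12)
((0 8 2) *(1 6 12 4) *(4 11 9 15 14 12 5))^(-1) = ((0 8 2)(1 6 5 4)(9 15 14 12 11))^(-1) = (0 2 8)(1 4 5 6)(9 11 12 14 15)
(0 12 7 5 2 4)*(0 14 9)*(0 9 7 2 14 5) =(0 12 2 4 5 14 7) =[12, 1, 4, 3, 5, 14, 6, 0, 8, 9, 10, 11, 2, 13, 7]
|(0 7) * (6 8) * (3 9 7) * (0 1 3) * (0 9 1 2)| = 4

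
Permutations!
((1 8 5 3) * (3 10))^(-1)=(1 3 10 5 8)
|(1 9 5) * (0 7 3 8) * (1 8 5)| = 10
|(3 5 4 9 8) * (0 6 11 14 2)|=5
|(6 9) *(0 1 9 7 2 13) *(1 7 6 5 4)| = 4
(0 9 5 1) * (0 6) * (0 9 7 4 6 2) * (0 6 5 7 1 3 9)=(0 1 2 6)(3 9 7 4 5)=[1, 2, 6, 9, 5, 3, 0, 4, 8, 7]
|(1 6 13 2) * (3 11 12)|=12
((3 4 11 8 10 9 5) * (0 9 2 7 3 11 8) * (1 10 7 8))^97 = (0 9 5 11)(1 4 3 7 8 2 10)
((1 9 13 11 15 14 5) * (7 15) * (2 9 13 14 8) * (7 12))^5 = (1 15 5 7 14 12 9 11 2 13 8)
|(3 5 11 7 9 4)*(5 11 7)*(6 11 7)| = |(3 7 9 4)(5 6 11)| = 12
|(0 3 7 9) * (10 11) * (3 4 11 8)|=|(0 4 11 10 8 3 7 9)|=8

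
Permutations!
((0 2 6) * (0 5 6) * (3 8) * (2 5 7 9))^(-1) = ((0 5 6 7 9 2)(3 8))^(-1) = (0 2 9 7 6 5)(3 8)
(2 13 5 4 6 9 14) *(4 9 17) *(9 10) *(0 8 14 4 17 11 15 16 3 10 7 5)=[8, 1, 13, 10, 6, 7, 11, 5, 14, 4, 9, 15, 12, 0, 2, 16, 3, 17]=(17)(0 8 14 2 13)(3 10 9 4 6 11 15 16)(5 7)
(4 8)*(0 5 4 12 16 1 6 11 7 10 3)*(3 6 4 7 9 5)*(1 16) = (16)(0 3)(1 4 8 12)(5 7 10 6 11 9) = [3, 4, 2, 0, 8, 7, 11, 10, 12, 5, 6, 9, 1, 13, 14, 15, 16]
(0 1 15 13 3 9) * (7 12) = [1, 15, 2, 9, 4, 5, 6, 12, 8, 0, 10, 11, 7, 3, 14, 13] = (0 1 15 13 3 9)(7 12)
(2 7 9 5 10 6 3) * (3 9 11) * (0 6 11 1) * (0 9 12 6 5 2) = (0 5 10 11 3)(1 9 2 7)(6 12) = [5, 9, 7, 0, 4, 10, 12, 1, 8, 2, 11, 3, 6]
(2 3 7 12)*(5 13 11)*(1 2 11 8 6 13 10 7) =(1 2 3)(5 10 7 12 11)(6 13 8) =[0, 2, 3, 1, 4, 10, 13, 12, 6, 9, 7, 5, 11, 8]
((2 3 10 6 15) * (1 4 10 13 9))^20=((1 4 10 6 15 2 3 13 9))^20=(1 10 15 3 9 4 6 2 13)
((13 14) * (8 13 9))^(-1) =(8 9 14 13)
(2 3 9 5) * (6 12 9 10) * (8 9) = (2 3 10 6 12 8 9 5) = [0, 1, 3, 10, 4, 2, 12, 7, 9, 5, 6, 11, 8]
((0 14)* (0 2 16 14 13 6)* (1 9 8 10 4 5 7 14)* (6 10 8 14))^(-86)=(0 7 4 13 6 5 10)(1 16 2 14 9)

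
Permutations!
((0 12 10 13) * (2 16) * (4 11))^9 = ((0 12 10 13)(2 16)(4 11))^9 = (0 12 10 13)(2 16)(4 11)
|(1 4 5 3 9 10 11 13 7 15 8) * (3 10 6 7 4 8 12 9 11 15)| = |(1 8)(3 11 13 4 5 10 15 12 9 6 7)| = 22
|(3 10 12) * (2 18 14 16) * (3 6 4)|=|(2 18 14 16)(3 10 12 6 4)|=20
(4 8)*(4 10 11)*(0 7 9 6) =(0 7 9 6)(4 8 10 11) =[7, 1, 2, 3, 8, 5, 0, 9, 10, 6, 11, 4]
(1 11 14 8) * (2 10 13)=[0, 11, 10, 3, 4, 5, 6, 7, 1, 9, 13, 14, 12, 2, 8]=(1 11 14 8)(2 10 13)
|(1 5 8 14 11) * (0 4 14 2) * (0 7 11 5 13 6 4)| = 10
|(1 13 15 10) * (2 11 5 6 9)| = 20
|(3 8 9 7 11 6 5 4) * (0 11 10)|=|(0 11 6 5 4 3 8 9 7 10)|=10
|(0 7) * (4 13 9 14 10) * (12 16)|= |(0 7)(4 13 9 14 10)(12 16)|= 10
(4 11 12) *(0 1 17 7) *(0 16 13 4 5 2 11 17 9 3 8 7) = (0 1 9 3 8 7 16 13 4 17)(2 11 12 5) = [1, 9, 11, 8, 17, 2, 6, 16, 7, 3, 10, 12, 5, 4, 14, 15, 13, 0]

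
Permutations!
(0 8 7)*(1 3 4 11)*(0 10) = [8, 3, 2, 4, 11, 5, 6, 10, 7, 9, 0, 1] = (0 8 7 10)(1 3 4 11)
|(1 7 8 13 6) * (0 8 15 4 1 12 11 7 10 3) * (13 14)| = |(0 8 14 13 6 12 11 7 15 4 1 10 3)| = 13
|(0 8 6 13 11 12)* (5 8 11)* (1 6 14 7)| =21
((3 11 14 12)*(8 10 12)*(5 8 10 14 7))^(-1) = (3 12 10 14 8 5 7 11)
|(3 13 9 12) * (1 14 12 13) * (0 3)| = 10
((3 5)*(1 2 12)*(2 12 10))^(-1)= (1 12)(2 10)(3 5)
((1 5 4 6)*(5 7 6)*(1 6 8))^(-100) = (1 8 7)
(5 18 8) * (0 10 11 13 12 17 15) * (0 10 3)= (0 3)(5 18 8)(10 11 13 12 17 15)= [3, 1, 2, 0, 4, 18, 6, 7, 5, 9, 11, 13, 17, 12, 14, 10, 16, 15, 8]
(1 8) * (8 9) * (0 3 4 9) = (0 3 4 9 8 1) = [3, 0, 2, 4, 9, 5, 6, 7, 1, 8]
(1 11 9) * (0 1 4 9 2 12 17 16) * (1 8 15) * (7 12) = (0 8 15 1 11 2 7 12 17 16)(4 9) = [8, 11, 7, 3, 9, 5, 6, 12, 15, 4, 10, 2, 17, 13, 14, 1, 0, 16]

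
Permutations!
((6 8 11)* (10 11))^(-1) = (6 11 10 8)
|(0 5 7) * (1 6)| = |(0 5 7)(1 6)| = 6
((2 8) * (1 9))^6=((1 9)(2 8))^6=(9)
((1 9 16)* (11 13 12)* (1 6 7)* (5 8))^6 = (1 9 16 6 7)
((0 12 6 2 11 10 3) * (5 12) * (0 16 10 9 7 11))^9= ((0 5 12 6 2)(3 16 10)(7 11 9))^9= (16)(0 2 6 12 5)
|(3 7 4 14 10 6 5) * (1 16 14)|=9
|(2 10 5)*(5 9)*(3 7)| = 4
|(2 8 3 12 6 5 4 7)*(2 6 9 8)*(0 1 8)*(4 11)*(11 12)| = 11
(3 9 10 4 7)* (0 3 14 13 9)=[3, 1, 2, 0, 7, 5, 6, 14, 8, 10, 4, 11, 12, 9, 13]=(0 3)(4 7 14 13 9 10)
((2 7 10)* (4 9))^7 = (2 7 10)(4 9)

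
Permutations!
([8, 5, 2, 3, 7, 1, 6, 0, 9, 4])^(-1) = (0 7 4 9 8)(1 5)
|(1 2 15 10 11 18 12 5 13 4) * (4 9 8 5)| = |(1 2 15 10 11 18 12 4)(5 13 9 8)| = 8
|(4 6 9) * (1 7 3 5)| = 12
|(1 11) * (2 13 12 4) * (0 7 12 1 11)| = |(0 7 12 4 2 13 1)| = 7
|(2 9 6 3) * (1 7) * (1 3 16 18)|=|(1 7 3 2 9 6 16 18)|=8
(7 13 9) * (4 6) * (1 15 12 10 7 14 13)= (1 15 12 10 7)(4 6)(9 14 13)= [0, 15, 2, 3, 6, 5, 4, 1, 8, 14, 7, 11, 10, 9, 13, 12]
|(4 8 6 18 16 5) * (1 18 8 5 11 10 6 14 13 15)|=10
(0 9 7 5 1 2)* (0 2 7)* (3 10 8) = (0 9)(1 7 5)(3 10 8) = [9, 7, 2, 10, 4, 1, 6, 5, 3, 0, 8]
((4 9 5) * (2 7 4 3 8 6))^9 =(2 7 4 9 5 3 8 6)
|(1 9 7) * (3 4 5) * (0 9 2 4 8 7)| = |(0 9)(1 2 4 5 3 8 7)| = 14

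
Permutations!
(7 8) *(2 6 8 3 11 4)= (2 6 8 7 3 11 4)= [0, 1, 6, 11, 2, 5, 8, 3, 7, 9, 10, 4]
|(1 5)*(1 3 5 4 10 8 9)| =|(1 4 10 8 9)(3 5)| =10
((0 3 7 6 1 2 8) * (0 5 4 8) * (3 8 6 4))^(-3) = ((0 8 5 3 7 4 6 1 2))^(-3) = (0 6 3)(1 7 8)(2 4 5)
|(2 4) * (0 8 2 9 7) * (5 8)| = 7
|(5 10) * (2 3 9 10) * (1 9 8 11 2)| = |(1 9 10 5)(2 3 8 11)| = 4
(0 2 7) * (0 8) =(0 2 7 8) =[2, 1, 7, 3, 4, 5, 6, 8, 0]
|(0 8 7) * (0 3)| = 4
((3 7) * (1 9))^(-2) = (9)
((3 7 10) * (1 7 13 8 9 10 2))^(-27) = (3 9 13 10 8)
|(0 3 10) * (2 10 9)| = 5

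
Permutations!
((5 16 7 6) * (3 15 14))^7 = (3 15 14)(5 6 7 16)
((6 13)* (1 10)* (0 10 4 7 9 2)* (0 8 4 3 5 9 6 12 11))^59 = (0 3 2 7 12 10 5 8 6 11 1 9 4 13)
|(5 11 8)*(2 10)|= |(2 10)(5 11 8)|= 6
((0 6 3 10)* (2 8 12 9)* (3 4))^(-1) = ((0 6 4 3 10)(2 8 12 9))^(-1) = (0 10 3 4 6)(2 9 12 8)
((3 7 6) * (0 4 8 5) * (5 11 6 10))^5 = ((0 4 8 11 6 3 7 10 5))^5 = (0 3 4 7 8 10 11 5 6)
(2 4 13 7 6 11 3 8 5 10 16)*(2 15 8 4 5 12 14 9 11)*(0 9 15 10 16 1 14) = (0 9 11 3 4 13 7 6 2 5 16 10 1 14 15 8 12) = [9, 14, 5, 4, 13, 16, 2, 6, 12, 11, 1, 3, 0, 7, 15, 8, 10]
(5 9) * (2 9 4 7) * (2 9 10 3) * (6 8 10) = (2 6 8 10 3)(4 7 9 5) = [0, 1, 6, 2, 7, 4, 8, 9, 10, 5, 3]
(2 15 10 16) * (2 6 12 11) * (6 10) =(2 15 6 12 11)(10 16) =[0, 1, 15, 3, 4, 5, 12, 7, 8, 9, 16, 2, 11, 13, 14, 6, 10]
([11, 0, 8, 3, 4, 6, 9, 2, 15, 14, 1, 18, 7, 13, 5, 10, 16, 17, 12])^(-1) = (0 1 10 15 8 2 7 12 18 11)(5 14 9 6)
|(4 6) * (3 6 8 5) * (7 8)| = |(3 6 4 7 8 5)| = 6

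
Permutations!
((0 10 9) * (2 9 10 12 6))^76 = ((0 12 6 2 9))^76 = (0 12 6 2 9)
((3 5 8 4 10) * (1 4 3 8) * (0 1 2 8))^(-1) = (0 10 4 1)(2 5 3 8)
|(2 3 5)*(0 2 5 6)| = 4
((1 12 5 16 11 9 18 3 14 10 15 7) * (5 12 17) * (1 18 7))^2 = (1 5 11 7 3 10)(9 18 14 15 17 16) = ((1 17 5 16 11 9 7 18 3 14 10 15))^2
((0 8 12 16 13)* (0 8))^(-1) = (8 13 16 12)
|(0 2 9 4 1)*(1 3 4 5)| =10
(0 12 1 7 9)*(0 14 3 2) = [12, 7, 0, 2, 4, 5, 6, 9, 8, 14, 10, 11, 1, 13, 3] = (0 12 1 7 9 14 3 2)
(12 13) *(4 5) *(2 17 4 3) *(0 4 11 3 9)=(0 4 5 9)(2 17 11 3)(12 13)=[4, 1, 17, 2, 5, 9, 6, 7, 8, 0, 10, 3, 13, 12, 14, 15, 16, 11]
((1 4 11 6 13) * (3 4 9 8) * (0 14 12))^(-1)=(0 12 14)(1 13 6 11 4 3 8 9)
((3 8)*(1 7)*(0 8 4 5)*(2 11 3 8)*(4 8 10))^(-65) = ((0 2 11 3 8 10 4 5)(1 7))^(-65) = (0 5 4 10 8 3 11 2)(1 7)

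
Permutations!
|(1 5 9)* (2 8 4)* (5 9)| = |(1 9)(2 8 4)| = 6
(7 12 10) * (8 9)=(7 12 10)(8 9)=[0, 1, 2, 3, 4, 5, 6, 12, 9, 8, 7, 11, 10]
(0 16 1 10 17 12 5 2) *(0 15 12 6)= (0 16 1 10 17 6)(2 15 12 5)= [16, 10, 15, 3, 4, 2, 0, 7, 8, 9, 17, 11, 5, 13, 14, 12, 1, 6]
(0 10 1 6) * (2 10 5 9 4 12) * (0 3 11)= [5, 6, 10, 11, 12, 9, 3, 7, 8, 4, 1, 0, 2]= (0 5 9 4 12 2 10 1 6 3 11)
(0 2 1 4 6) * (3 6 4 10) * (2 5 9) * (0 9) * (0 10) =(0 5 10 3 6 9 2 1) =[5, 0, 1, 6, 4, 10, 9, 7, 8, 2, 3]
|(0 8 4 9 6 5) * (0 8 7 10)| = 15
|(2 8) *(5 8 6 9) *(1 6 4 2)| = 10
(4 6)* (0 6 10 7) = (0 6 4 10 7) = [6, 1, 2, 3, 10, 5, 4, 0, 8, 9, 7]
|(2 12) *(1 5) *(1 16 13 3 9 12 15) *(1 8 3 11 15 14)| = |(1 5 16 13 11 15 8 3 9 12 2 14)| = 12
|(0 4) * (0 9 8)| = 4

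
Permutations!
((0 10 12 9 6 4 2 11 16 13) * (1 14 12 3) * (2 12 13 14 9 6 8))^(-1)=(0 13 14 16 11 2 8 9 1 3 10)(4 6 12)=((0 10 3 1 9 8 2 11 16 14 13)(4 12 6))^(-1)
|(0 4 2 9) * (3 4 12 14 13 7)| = 9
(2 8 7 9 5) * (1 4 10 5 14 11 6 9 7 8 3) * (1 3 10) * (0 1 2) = [1, 4, 10, 3, 2, 0, 9, 7, 8, 14, 5, 6, 12, 13, 11] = (0 1 4 2 10 5)(6 9 14 11)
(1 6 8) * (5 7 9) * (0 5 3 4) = [5, 6, 2, 4, 0, 7, 8, 9, 1, 3] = (0 5 7 9 3 4)(1 6 8)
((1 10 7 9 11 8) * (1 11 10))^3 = ((7 9 10)(8 11))^3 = (8 11)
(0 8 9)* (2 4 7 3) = (0 8 9)(2 4 7 3) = [8, 1, 4, 2, 7, 5, 6, 3, 9, 0]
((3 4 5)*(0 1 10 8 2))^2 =(0 10 2 1 8)(3 5 4)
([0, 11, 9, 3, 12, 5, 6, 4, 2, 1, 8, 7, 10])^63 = [0, 1, 2, 3, 4, 5, 6, 7, 8, 9, 10, 11, 12]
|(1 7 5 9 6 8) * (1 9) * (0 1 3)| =15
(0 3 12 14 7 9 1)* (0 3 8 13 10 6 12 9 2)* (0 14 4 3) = (0 8 13 10 6 12 4 3 9 1)(2 14 7) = [8, 0, 14, 9, 3, 5, 12, 2, 13, 1, 6, 11, 4, 10, 7]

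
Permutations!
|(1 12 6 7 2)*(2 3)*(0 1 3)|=10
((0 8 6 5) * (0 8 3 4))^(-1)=((0 3 4)(5 8 6))^(-1)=(0 4 3)(5 6 8)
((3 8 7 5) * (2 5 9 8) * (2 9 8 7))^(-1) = (2 8 7 9 3 5)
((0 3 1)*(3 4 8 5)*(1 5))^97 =((0 4 8 1)(3 5))^97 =(0 4 8 1)(3 5)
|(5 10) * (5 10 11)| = |(5 11)| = 2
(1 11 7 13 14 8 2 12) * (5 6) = [0, 11, 12, 3, 4, 6, 5, 13, 2, 9, 10, 7, 1, 14, 8] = (1 11 7 13 14 8 2 12)(5 6)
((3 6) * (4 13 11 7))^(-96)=((3 6)(4 13 11 7))^(-96)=(13)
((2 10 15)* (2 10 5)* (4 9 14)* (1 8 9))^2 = ((1 8 9 14 4)(2 5)(10 15))^2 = (15)(1 9 4 8 14)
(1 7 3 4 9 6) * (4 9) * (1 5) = (1 7 3 9 6 5) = [0, 7, 2, 9, 4, 1, 5, 3, 8, 6]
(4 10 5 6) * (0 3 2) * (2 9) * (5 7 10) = [3, 1, 0, 9, 5, 6, 4, 10, 8, 2, 7] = (0 3 9 2)(4 5 6)(7 10)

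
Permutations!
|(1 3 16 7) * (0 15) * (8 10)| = 4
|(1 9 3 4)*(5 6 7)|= |(1 9 3 4)(5 6 7)|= 12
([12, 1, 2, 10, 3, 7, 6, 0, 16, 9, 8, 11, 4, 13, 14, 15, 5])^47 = (0 4 10 16 7 12 3 8 5)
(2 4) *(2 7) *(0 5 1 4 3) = (0 5 1 4 7 2 3) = [5, 4, 3, 0, 7, 1, 6, 2]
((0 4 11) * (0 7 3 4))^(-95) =(3 4 11 7)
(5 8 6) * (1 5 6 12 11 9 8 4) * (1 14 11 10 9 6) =(1 5 4 14 11 6)(8 12 10 9) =[0, 5, 2, 3, 14, 4, 1, 7, 12, 8, 9, 6, 10, 13, 11]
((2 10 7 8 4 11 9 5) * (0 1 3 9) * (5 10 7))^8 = (0 8 5 3 11 7 10 1 4 2 9) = ((0 1 3 9 10 5 2 7 8 4 11))^8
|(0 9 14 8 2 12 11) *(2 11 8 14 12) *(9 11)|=|(14)(0 11)(8 9 12)|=6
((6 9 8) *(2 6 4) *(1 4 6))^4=(1 4 2)(6 9 8)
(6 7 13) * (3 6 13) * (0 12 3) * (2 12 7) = (13)(0 7)(2 12 3 6) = [7, 1, 12, 6, 4, 5, 2, 0, 8, 9, 10, 11, 3, 13]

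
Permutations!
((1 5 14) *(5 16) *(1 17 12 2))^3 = (1 14 2 5 12 16 17)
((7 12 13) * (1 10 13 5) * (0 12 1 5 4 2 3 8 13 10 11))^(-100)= ((0 12 4 2 3 8 13 7 1 11))^(-100)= (13)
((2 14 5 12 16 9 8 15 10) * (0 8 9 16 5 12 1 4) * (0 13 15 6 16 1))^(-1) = ((0 8 6 16 1 4 13 15 10 2 14 12 5))^(-1) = (0 5 12 14 2 10 15 13 4 1 16 6 8)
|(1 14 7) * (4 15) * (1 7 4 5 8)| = 6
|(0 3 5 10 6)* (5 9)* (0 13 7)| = 8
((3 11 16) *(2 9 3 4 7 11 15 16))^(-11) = (2 4 3 11 16 9 7 15)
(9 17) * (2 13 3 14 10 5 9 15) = (2 13 3 14 10 5 9 17 15) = [0, 1, 13, 14, 4, 9, 6, 7, 8, 17, 5, 11, 12, 3, 10, 2, 16, 15]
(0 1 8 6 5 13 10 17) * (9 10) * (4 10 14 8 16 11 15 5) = (0 1 16 11 15 5 13 9 14 8 6 4 10 17) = [1, 16, 2, 3, 10, 13, 4, 7, 6, 14, 17, 15, 12, 9, 8, 5, 11, 0]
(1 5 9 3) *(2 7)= (1 5 9 3)(2 7)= [0, 5, 7, 1, 4, 9, 6, 2, 8, 3]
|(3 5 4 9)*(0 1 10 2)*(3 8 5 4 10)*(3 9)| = |(0 1 9 8 5 10 2)(3 4)| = 14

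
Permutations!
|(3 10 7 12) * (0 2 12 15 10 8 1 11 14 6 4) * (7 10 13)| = |(0 2 12 3 8 1 11 14 6 4)(7 15 13)| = 30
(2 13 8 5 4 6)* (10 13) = (2 10 13 8 5 4 6) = [0, 1, 10, 3, 6, 4, 2, 7, 5, 9, 13, 11, 12, 8]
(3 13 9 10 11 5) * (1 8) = (1 8)(3 13 9 10 11 5) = [0, 8, 2, 13, 4, 3, 6, 7, 1, 10, 11, 5, 12, 9]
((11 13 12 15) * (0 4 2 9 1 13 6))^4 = (0 1 11 2 12)(4 13 6 9 15)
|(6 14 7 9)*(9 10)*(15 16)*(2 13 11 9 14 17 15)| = 24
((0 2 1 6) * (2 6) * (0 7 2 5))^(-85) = (0 5 1 2 7 6)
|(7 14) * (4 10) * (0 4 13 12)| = 10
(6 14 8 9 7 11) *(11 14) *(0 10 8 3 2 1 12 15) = (0 10 8 9 7 14 3 2 1 12 15)(6 11) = [10, 12, 1, 2, 4, 5, 11, 14, 9, 7, 8, 6, 15, 13, 3, 0]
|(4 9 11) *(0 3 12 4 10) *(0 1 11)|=15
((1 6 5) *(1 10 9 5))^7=((1 6)(5 10 9))^7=(1 6)(5 10 9)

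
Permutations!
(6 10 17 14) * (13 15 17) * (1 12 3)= (1 12 3)(6 10 13 15 17 14)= [0, 12, 2, 1, 4, 5, 10, 7, 8, 9, 13, 11, 3, 15, 6, 17, 16, 14]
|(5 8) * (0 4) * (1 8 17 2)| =10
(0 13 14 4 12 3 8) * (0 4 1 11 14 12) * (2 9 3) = [13, 11, 9, 8, 0, 5, 6, 7, 4, 3, 10, 14, 2, 12, 1] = (0 13 12 2 9 3 8 4)(1 11 14)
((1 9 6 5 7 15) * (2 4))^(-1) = ((1 9 6 5 7 15)(2 4))^(-1) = (1 15 7 5 6 9)(2 4)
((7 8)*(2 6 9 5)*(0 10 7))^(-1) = (0 8 7 10)(2 5 9 6)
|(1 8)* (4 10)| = 2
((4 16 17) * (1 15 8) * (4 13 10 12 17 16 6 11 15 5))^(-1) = (1 8 15 11 6 4 5)(10 13 17 12)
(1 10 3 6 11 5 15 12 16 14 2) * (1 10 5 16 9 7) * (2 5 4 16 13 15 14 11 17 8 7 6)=(1 4 16 11 13 15 12 9 6 17 8 7)(2 10 3)(5 14)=[0, 4, 10, 2, 16, 14, 17, 1, 7, 6, 3, 13, 9, 15, 5, 12, 11, 8]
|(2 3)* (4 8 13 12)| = 4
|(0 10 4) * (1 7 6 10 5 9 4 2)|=20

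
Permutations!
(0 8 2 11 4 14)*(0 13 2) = (0 8)(2 11 4 14 13) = [8, 1, 11, 3, 14, 5, 6, 7, 0, 9, 10, 4, 12, 2, 13]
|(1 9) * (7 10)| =|(1 9)(7 10)| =2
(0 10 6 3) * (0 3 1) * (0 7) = (0 10 6 1 7) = [10, 7, 2, 3, 4, 5, 1, 0, 8, 9, 6]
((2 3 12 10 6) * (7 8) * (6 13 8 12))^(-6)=((2 3 6)(7 12 10 13 8))^(-6)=(7 8 13 10 12)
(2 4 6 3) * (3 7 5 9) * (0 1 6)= (0 1 6 7 5 9 3 2 4)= [1, 6, 4, 2, 0, 9, 7, 5, 8, 3]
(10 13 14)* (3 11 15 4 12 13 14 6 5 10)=(3 11 15 4 12 13 6 5 10 14)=[0, 1, 2, 11, 12, 10, 5, 7, 8, 9, 14, 15, 13, 6, 3, 4]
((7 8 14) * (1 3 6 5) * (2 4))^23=(1 5 6 3)(2 4)(7 14 8)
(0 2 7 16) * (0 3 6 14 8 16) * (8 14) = (0 2 7)(3 6 8 16) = [2, 1, 7, 6, 4, 5, 8, 0, 16, 9, 10, 11, 12, 13, 14, 15, 3]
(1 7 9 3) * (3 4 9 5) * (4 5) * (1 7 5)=(1 5 3 7 4 9)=[0, 5, 2, 7, 9, 3, 6, 4, 8, 1]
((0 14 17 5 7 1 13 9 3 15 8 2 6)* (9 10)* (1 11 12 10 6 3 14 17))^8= ((0 17 5 7 11 12 10 9 14 1 13 6)(2 3 15 8))^8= (0 14 11)(1 12 17)(5 13 10)(6 9 7)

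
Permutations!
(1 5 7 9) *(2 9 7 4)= [0, 5, 9, 3, 2, 4, 6, 7, 8, 1]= (1 5 4 2 9)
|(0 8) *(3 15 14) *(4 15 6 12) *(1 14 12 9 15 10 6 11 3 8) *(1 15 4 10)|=|(0 15 12 10 6 9 4 1 14 8)(3 11)|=10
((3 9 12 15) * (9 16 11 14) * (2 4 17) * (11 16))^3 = ((2 4 17)(3 11 14 9 12 15))^3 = (17)(3 9)(11 12)(14 15)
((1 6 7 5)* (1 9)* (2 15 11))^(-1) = (1 9 5 7 6)(2 11 15)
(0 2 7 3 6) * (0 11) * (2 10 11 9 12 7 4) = [10, 1, 4, 6, 2, 5, 9, 3, 8, 12, 11, 0, 7] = (0 10 11)(2 4)(3 6 9 12 7)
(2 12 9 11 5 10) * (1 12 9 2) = [0, 12, 9, 3, 4, 10, 6, 7, 8, 11, 1, 5, 2] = (1 12 2 9 11 5 10)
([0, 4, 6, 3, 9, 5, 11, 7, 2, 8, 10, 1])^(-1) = (1 11 6 2 8 9 4)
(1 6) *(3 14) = (1 6)(3 14) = [0, 6, 2, 14, 4, 5, 1, 7, 8, 9, 10, 11, 12, 13, 3]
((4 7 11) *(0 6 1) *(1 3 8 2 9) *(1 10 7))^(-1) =(0 1 4 11 7 10 9 2 8 3 6)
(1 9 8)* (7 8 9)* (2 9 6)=(1 7 8)(2 9 6)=[0, 7, 9, 3, 4, 5, 2, 8, 1, 6]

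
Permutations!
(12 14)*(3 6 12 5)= (3 6 12 14 5)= [0, 1, 2, 6, 4, 3, 12, 7, 8, 9, 10, 11, 14, 13, 5]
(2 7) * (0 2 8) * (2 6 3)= (0 6 3 2 7 8)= [6, 1, 7, 2, 4, 5, 3, 8, 0]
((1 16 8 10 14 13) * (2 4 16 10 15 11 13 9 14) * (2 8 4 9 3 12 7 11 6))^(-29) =(1 7 14 6 10 11 3 2 8 13 12 9 15)(4 16)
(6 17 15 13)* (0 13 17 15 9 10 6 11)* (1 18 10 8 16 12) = [13, 18, 2, 3, 4, 5, 15, 7, 16, 8, 6, 0, 1, 11, 14, 17, 12, 9, 10] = (0 13 11)(1 18 10 6 15 17 9 8 16 12)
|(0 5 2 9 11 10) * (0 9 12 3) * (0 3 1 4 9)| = |(0 5 2 12 1 4 9 11 10)| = 9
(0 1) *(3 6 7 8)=(0 1)(3 6 7 8)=[1, 0, 2, 6, 4, 5, 7, 8, 3]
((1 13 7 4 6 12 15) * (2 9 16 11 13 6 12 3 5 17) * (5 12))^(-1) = ((1 6 3 12 15)(2 9 16 11 13 7 4 5 17))^(-1) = (1 15 12 3 6)(2 17 5 4 7 13 11 16 9)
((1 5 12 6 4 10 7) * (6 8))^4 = ((1 5 12 8 6 4 10 7))^4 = (1 6)(4 5)(7 8)(10 12)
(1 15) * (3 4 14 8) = (1 15)(3 4 14 8) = [0, 15, 2, 4, 14, 5, 6, 7, 3, 9, 10, 11, 12, 13, 8, 1]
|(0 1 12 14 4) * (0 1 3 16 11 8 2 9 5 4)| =12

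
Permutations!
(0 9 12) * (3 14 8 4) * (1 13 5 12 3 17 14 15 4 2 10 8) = (0 9 3 15 4 17 14 1 13 5 12)(2 10 8) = [9, 13, 10, 15, 17, 12, 6, 7, 2, 3, 8, 11, 0, 5, 1, 4, 16, 14]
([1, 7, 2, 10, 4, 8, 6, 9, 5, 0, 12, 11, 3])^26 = (0 7)(1 9)(3 12 10)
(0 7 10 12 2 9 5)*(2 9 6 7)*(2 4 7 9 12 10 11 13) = [4, 1, 6, 3, 7, 0, 9, 11, 8, 5, 10, 13, 12, 2] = (0 4 7 11 13 2 6 9 5)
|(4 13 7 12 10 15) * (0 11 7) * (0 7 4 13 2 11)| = |(2 11 4)(7 12 10 15 13)| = 15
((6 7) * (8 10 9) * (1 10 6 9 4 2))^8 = (10)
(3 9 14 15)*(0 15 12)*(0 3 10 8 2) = (0 15 10 8 2)(3 9 14 12) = [15, 1, 0, 9, 4, 5, 6, 7, 2, 14, 8, 11, 3, 13, 12, 10]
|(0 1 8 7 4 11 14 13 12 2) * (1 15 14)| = 30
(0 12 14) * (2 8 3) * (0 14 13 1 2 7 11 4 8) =(14)(0 12 13 1 2)(3 7 11 4 8) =[12, 2, 0, 7, 8, 5, 6, 11, 3, 9, 10, 4, 13, 1, 14]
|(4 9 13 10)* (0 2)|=|(0 2)(4 9 13 10)|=4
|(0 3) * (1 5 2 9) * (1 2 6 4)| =4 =|(0 3)(1 5 6 4)(2 9)|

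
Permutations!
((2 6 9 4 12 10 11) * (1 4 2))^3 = ((1 4 12 10 11)(2 6 9))^3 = (1 10 4 11 12)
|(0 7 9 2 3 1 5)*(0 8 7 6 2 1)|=20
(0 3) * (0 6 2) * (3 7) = [7, 1, 0, 6, 4, 5, 2, 3] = (0 7 3 6 2)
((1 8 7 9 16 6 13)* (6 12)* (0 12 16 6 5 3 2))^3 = ((16)(0 12 5 3 2)(1 8 7 9 6 13))^3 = (16)(0 3 12 2 5)(1 9)(6 8)(7 13)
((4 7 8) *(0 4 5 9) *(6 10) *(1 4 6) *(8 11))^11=((0 6 10 1 4 7 11 8 5 9))^11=(0 6 10 1 4 7 11 8 5 9)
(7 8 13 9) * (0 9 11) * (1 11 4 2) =[9, 11, 1, 3, 2, 5, 6, 8, 13, 7, 10, 0, 12, 4] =(0 9 7 8 13 4 2 1 11)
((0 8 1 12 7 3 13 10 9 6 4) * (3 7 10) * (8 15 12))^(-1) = ((0 15 12 10 9 6 4)(1 8)(3 13))^(-1) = (0 4 6 9 10 12 15)(1 8)(3 13)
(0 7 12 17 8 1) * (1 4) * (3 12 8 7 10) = [10, 0, 2, 12, 1, 5, 6, 8, 4, 9, 3, 11, 17, 13, 14, 15, 16, 7] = (0 10 3 12 17 7 8 4 1)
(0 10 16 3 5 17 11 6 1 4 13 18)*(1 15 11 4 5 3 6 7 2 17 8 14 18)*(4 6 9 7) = (0 10 16 9 7 2 17 6 15 11 4 13 1 5 8 14 18) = [10, 5, 17, 3, 13, 8, 15, 2, 14, 7, 16, 4, 12, 1, 18, 11, 9, 6, 0]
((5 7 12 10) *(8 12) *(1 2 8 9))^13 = ((1 2 8 12 10 5 7 9))^13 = (1 5 8 9 10 2 7 12)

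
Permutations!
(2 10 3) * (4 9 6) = (2 10 3)(4 9 6) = [0, 1, 10, 2, 9, 5, 4, 7, 8, 6, 3]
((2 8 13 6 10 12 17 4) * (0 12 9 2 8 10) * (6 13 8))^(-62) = (0 4 12 6 17)(2 10 9)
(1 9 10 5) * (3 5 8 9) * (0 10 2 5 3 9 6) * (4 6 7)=(0 10 8 7 4 6)(1 9 2 5)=[10, 9, 5, 3, 6, 1, 0, 4, 7, 2, 8]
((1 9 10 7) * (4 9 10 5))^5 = (1 7 10)(4 5 9) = ((1 10 7)(4 9 5))^5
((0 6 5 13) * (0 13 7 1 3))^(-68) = (13)(0 1 5)(3 7 6)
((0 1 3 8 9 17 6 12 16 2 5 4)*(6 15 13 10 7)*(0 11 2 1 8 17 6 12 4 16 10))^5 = ((0 8 9 6 4 11 2 5 16 1 3 17 15 13)(7 12 10))^5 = (0 11 3 8 2 17 9 5 15 6 16 13 4 1)(7 10 12)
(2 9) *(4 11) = (2 9)(4 11) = [0, 1, 9, 3, 11, 5, 6, 7, 8, 2, 10, 4]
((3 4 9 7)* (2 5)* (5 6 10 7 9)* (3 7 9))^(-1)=((2 6 10 9 3 4 5))^(-1)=(2 5 4 3 9 10 6)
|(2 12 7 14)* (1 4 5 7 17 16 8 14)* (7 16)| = |(1 4 5 16 8 14 2 12 17 7)| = 10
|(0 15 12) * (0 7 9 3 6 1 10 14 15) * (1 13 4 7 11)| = 6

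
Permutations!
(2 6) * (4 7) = (2 6)(4 7) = [0, 1, 6, 3, 7, 5, 2, 4]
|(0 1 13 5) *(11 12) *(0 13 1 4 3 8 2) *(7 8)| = |(0 4 3 7 8 2)(5 13)(11 12)| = 6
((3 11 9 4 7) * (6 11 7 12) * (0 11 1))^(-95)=(0 4 1 9 6 11 12)(3 7)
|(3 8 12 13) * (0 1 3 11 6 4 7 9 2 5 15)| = 14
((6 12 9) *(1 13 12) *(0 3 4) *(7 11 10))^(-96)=(1 6 9 12 13)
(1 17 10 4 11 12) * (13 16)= [0, 17, 2, 3, 11, 5, 6, 7, 8, 9, 4, 12, 1, 16, 14, 15, 13, 10]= (1 17 10 4 11 12)(13 16)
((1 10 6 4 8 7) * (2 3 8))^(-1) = ((1 10 6 4 2 3 8 7))^(-1) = (1 7 8 3 2 4 6 10)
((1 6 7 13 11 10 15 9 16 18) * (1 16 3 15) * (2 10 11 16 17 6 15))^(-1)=((1 15 9 3 2 10)(6 7 13 16 18 17))^(-1)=(1 10 2 3 9 15)(6 17 18 16 13 7)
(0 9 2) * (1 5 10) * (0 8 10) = (0 9 2 8 10 1 5) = [9, 5, 8, 3, 4, 0, 6, 7, 10, 2, 1]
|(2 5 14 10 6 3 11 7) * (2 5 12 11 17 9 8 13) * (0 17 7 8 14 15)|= 10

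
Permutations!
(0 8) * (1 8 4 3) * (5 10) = (0 4 3 1 8)(5 10) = [4, 8, 2, 1, 3, 10, 6, 7, 0, 9, 5]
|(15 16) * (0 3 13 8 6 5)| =|(0 3 13 8 6 5)(15 16)| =6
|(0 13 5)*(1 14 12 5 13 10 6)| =|(0 10 6 1 14 12 5)| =7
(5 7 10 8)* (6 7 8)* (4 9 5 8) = (4 9 5)(6 7 10) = [0, 1, 2, 3, 9, 4, 7, 10, 8, 5, 6]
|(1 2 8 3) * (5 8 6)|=|(1 2 6 5 8 3)|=6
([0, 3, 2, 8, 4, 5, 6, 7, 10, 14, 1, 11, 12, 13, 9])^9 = [0, 3, 2, 8, 4, 5, 6, 7, 10, 14, 1, 11, 12, 13, 9]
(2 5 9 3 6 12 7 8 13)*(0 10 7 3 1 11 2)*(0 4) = (0 10 7 8 13 4)(1 11 2 5 9)(3 6 12) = [10, 11, 5, 6, 0, 9, 12, 8, 13, 1, 7, 2, 3, 4]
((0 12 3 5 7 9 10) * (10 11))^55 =(0 10 11 9 7 5 3 12)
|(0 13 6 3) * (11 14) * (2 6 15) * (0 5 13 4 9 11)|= |(0 4 9 11 14)(2 6 3 5 13 15)|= 30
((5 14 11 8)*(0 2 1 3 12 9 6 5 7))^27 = (0 3 6 11)(1 9 14 7)(2 12 5 8) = ((0 2 1 3 12 9 6 5 14 11 8 7))^27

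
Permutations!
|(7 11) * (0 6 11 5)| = |(0 6 11 7 5)| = 5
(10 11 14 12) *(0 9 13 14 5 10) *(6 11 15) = [9, 1, 2, 3, 4, 10, 11, 7, 8, 13, 15, 5, 0, 14, 12, 6] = (0 9 13 14 12)(5 10 15 6 11)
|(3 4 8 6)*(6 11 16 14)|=|(3 4 8 11 16 14 6)|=7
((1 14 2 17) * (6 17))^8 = ((1 14 2 6 17))^8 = (1 6 14 17 2)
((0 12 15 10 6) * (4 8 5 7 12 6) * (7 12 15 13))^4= (4 13)(5 15)(7 8)(10 12)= ((0 6)(4 8 5 12 13 7 15 10))^4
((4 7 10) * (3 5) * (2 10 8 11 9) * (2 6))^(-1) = (2 6 9 11 8 7 4 10)(3 5)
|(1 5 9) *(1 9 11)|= |(1 5 11)|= 3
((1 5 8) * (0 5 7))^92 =(0 8 7 5 1)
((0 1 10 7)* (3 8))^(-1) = (0 7 10 1)(3 8)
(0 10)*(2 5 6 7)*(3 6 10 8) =[8, 1, 5, 6, 4, 10, 7, 2, 3, 9, 0] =(0 8 3 6 7 2 5 10)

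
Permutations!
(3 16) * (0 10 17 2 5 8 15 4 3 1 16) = (0 10 17 2 5 8 15 4 3)(1 16) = [10, 16, 5, 0, 3, 8, 6, 7, 15, 9, 17, 11, 12, 13, 14, 4, 1, 2]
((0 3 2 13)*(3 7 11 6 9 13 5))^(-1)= (0 13 9 6 11 7)(2 3 5)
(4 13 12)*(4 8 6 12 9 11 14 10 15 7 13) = [0, 1, 2, 3, 4, 5, 12, 13, 6, 11, 15, 14, 8, 9, 10, 7] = (6 12 8)(7 13 9 11 14 10 15)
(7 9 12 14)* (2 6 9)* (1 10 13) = [0, 10, 6, 3, 4, 5, 9, 2, 8, 12, 13, 11, 14, 1, 7] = (1 10 13)(2 6 9 12 14 7)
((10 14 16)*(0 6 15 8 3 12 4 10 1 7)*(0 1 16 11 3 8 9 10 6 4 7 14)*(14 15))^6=((16)(0 4 6 14 11 3 12 7 1 15 9 10))^6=(16)(0 12)(1 6)(3 10)(4 7)(9 11)(14 15)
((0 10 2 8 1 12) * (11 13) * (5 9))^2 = ((0 10 2 8 1 12)(5 9)(11 13))^2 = (13)(0 2 1)(8 12 10)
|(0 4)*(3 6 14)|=6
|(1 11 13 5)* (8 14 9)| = 12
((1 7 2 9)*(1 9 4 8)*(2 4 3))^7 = ((9)(1 7 4 8)(2 3))^7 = (9)(1 8 4 7)(2 3)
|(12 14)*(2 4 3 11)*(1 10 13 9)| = 4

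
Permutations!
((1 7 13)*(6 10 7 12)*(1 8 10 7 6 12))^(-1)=((6 7 13 8 10))^(-1)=(6 10 8 13 7)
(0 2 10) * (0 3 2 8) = (0 8)(2 10 3) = [8, 1, 10, 2, 4, 5, 6, 7, 0, 9, 3]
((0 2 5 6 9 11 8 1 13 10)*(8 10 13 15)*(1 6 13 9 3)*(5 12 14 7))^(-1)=(0 10 11 9 13 5 7 14 12 2)(1 3 6 8 15)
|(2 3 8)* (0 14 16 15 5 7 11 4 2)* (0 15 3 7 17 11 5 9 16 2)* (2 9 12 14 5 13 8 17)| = |(0 5 2 7 13 8 15 12 14 9 16 3 17 11 4)| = 15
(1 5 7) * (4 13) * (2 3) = (1 5 7)(2 3)(4 13) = [0, 5, 3, 2, 13, 7, 6, 1, 8, 9, 10, 11, 12, 4]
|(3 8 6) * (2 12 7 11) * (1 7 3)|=|(1 7 11 2 12 3 8 6)|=8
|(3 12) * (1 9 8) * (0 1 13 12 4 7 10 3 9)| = 4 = |(0 1)(3 4 7 10)(8 13 12 9)|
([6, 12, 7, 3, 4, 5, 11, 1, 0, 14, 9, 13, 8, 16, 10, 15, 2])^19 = (0 8 12 1 7 2 16 13 11 6)(9 14 10)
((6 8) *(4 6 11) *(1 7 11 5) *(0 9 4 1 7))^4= (0 8 1 6 11 4 7 9 5)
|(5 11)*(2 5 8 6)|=|(2 5 11 8 6)|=5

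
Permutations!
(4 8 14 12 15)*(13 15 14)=(4 8 13 15)(12 14)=[0, 1, 2, 3, 8, 5, 6, 7, 13, 9, 10, 11, 14, 15, 12, 4]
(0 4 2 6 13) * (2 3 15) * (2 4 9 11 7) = (0 9 11 7 2 6 13)(3 15 4) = [9, 1, 6, 15, 3, 5, 13, 2, 8, 11, 10, 7, 12, 0, 14, 4]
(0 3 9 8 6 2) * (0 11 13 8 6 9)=[3, 1, 11, 0, 4, 5, 2, 7, 9, 6, 10, 13, 12, 8]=(0 3)(2 11 13 8 9 6)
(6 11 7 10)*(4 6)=(4 6 11 7 10)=[0, 1, 2, 3, 6, 5, 11, 10, 8, 9, 4, 7]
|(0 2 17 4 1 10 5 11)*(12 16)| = 8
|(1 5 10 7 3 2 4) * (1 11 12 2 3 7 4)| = |(1 5 10 4 11 12 2)| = 7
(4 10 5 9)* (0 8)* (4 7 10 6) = [8, 1, 2, 3, 6, 9, 4, 10, 0, 7, 5] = (0 8)(4 6)(5 9 7 10)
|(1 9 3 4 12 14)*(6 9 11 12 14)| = |(1 11 12 6 9 3 4 14)| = 8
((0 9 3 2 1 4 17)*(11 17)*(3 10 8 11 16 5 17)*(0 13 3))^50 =(1 16 17 3)(2 4 5 13) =((0 9 10 8 11)(1 4 16 5 17 13 3 2))^50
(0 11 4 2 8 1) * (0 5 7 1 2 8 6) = (0 11 4 8 2 6)(1 5 7) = [11, 5, 6, 3, 8, 7, 0, 1, 2, 9, 10, 4]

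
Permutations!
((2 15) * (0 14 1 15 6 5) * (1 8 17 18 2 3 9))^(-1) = ((0 14 8 17 18 2 6 5)(1 15 3 9))^(-1) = (0 5 6 2 18 17 8 14)(1 9 3 15)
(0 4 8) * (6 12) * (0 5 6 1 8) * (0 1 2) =[4, 8, 0, 3, 1, 6, 12, 7, 5, 9, 10, 11, 2] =(0 4 1 8 5 6 12 2)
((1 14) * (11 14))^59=((1 11 14))^59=(1 14 11)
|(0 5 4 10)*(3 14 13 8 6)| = |(0 5 4 10)(3 14 13 8 6)| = 20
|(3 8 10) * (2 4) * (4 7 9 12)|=15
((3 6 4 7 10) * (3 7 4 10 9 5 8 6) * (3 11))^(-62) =((3 11)(5 8 6 10 7 9))^(-62) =(11)(5 7 6)(8 9 10)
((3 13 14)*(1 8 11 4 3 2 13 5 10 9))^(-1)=((1 8 11 4 3 5 10 9)(2 13 14))^(-1)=(1 9 10 5 3 4 11 8)(2 14 13)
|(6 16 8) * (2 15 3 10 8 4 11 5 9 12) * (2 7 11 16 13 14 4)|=10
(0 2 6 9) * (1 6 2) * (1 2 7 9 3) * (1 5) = (0 2 7 9)(1 6 3 5) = [2, 6, 7, 5, 4, 1, 3, 9, 8, 0]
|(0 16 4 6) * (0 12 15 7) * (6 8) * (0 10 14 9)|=11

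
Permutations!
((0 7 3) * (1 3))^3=(0 3 1 7)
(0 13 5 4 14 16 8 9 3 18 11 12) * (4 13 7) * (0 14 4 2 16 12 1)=(0 7 2 16 8 9 3 18 11 1)(5 13)(12 14)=[7, 0, 16, 18, 4, 13, 6, 2, 9, 3, 10, 1, 14, 5, 12, 15, 8, 17, 11]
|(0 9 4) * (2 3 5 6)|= |(0 9 4)(2 3 5 6)|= 12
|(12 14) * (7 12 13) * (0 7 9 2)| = |(0 7 12 14 13 9 2)| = 7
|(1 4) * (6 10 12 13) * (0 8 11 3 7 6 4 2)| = 12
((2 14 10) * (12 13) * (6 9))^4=(2 14 10)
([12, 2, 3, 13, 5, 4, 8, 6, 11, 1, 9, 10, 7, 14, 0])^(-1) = [14, 9, 1, 2, 5, 4, 7, 12, 6, 10, 11, 8, 0, 3, 13]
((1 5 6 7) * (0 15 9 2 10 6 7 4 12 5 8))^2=(0 9 10 4 5 1)(2 6 12 7 8 15)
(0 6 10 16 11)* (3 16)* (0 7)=[6, 1, 2, 16, 4, 5, 10, 0, 8, 9, 3, 7, 12, 13, 14, 15, 11]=(0 6 10 3 16 11 7)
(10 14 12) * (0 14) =(0 14 12 10) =[14, 1, 2, 3, 4, 5, 6, 7, 8, 9, 0, 11, 10, 13, 12]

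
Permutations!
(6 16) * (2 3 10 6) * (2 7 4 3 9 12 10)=(2 9 12 10 6 16 7 4 3)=[0, 1, 9, 2, 3, 5, 16, 4, 8, 12, 6, 11, 10, 13, 14, 15, 7]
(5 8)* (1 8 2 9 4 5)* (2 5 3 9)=[0, 8, 2, 9, 3, 5, 6, 7, 1, 4]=(1 8)(3 9 4)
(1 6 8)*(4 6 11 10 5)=[0, 11, 2, 3, 6, 4, 8, 7, 1, 9, 5, 10]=(1 11 10 5 4 6 8)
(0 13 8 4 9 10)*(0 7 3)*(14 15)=[13, 1, 2, 0, 9, 5, 6, 3, 4, 10, 7, 11, 12, 8, 15, 14]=(0 13 8 4 9 10 7 3)(14 15)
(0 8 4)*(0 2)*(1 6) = [8, 6, 0, 3, 2, 5, 1, 7, 4] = (0 8 4 2)(1 6)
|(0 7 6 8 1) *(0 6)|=|(0 7)(1 6 8)|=6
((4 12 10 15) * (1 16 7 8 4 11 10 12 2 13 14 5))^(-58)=(1 2 16 13 7 14 8 5 4)(10 11 15)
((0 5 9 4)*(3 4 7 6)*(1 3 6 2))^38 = (0 3 2 9)(1 7 5 4)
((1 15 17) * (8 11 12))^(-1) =((1 15 17)(8 11 12))^(-1) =(1 17 15)(8 12 11)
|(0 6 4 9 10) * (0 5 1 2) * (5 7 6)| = 20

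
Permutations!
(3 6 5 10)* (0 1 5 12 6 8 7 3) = (0 1 5 10)(3 8 7)(6 12) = [1, 5, 2, 8, 4, 10, 12, 3, 7, 9, 0, 11, 6]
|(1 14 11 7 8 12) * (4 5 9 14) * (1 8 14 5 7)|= 10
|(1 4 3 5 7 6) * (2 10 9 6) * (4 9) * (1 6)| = |(1 9)(2 10 4 3 5 7)| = 6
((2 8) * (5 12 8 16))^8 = (2 12 16 8 5)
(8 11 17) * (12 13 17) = (8 11 12 13 17) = [0, 1, 2, 3, 4, 5, 6, 7, 11, 9, 10, 12, 13, 17, 14, 15, 16, 8]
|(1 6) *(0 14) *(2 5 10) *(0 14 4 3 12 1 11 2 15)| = 11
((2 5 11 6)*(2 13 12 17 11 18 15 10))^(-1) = ((2 5 18 15 10)(6 13 12 17 11))^(-1) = (2 10 15 18 5)(6 11 17 12 13)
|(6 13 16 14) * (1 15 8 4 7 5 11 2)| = 8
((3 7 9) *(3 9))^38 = (9)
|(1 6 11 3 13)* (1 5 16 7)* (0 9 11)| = 10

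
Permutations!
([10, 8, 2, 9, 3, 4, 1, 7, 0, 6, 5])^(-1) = [8, 6, 2, 4, 5, 10, 9, 7, 1, 3, 0]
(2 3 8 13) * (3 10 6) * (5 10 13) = (2 13)(3 8 5 10 6) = [0, 1, 13, 8, 4, 10, 3, 7, 5, 9, 6, 11, 12, 2]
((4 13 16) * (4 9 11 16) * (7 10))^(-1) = ((4 13)(7 10)(9 11 16))^(-1) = (4 13)(7 10)(9 16 11)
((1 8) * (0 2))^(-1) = ((0 2)(1 8))^(-1) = (0 2)(1 8)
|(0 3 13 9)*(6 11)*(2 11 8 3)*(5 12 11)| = 10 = |(0 2 5 12 11 6 8 3 13 9)|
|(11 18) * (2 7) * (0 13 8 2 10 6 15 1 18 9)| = |(0 13 8 2 7 10 6 15 1 18 11 9)| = 12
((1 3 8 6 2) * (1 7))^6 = ((1 3 8 6 2 7))^6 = (8)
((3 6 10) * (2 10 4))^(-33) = ((2 10 3 6 4))^(-33) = (2 3 4 10 6)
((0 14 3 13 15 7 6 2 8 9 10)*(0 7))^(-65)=(15)(2 8 9 10 7 6)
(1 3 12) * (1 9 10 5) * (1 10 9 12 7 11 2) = (12)(1 3 7 11 2)(5 10) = [0, 3, 1, 7, 4, 10, 6, 11, 8, 9, 5, 2, 12]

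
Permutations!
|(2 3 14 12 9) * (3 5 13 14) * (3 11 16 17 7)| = |(2 5 13 14 12 9)(3 11 16 17 7)| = 30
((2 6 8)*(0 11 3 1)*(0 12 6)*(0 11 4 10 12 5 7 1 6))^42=(0 10)(2 3 8 11 6)(4 12)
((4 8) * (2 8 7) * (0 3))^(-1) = ((0 3)(2 8 4 7))^(-1) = (0 3)(2 7 4 8)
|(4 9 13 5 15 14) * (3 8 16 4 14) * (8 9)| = |(3 9 13 5 15)(4 8 16)| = 15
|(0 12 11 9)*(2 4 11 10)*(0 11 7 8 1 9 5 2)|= 24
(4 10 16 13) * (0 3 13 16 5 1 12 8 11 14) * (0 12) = (16)(0 3 13 4 10 5 1)(8 11 14 12) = [3, 0, 2, 13, 10, 1, 6, 7, 11, 9, 5, 14, 8, 4, 12, 15, 16]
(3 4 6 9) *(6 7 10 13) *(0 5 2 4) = (0 5 2 4 7 10 13 6 9 3) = [5, 1, 4, 0, 7, 2, 9, 10, 8, 3, 13, 11, 12, 6]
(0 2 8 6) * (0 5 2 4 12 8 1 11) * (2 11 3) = (0 4 12 8 6 5 11)(1 3 2) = [4, 3, 1, 2, 12, 11, 5, 7, 6, 9, 10, 0, 8]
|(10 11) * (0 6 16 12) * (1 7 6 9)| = 14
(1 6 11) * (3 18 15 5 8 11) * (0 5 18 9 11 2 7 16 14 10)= (0 5 8 2 7 16 14 10)(1 6 3 9 11)(15 18)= [5, 6, 7, 9, 4, 8, 3, 16, 2, 11, 0, 1, 12, 13, 10, 18, 14, 17, 15]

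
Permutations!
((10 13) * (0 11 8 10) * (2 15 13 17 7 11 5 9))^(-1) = ((0 5 9 2 15 13)(7 11 8 10 17))^(-1) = (0 13 15 2 9 5)(7 17 10 8 11)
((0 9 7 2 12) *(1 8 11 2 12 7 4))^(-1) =((0 9 4 1 8 11 2 7 12))^(-1) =(0 12 7 2 11 8 1 4 9)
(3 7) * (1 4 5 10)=(1 4 5 10)(3 7)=[0, 4, 2, 7, 5, 10, 6, 3, 8, 9, 1]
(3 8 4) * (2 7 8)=(2 7 8 4 3)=[0, 1, 7, 2, 3, 5, 6, 8, 4]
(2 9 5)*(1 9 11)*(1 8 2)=(1 9 5)(2 11 8)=[0, 9, 11, 3, 4, 1, 6, 7, 2, 5, 10, 8]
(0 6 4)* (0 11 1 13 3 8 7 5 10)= [6, 13, 2, 8, 11, 10, 4, 5, 7, 9, 0, 1, 12, 3]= (0 6 4 11 1 13 3 8 7 5 10)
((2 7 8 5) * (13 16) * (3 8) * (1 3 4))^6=(16)(1 4 7 2 5 8 3)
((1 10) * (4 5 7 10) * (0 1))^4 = ((0 1 4 5 7 10))^4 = (0 7 4)(1 10 5)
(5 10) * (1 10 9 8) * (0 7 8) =(0 7 8 1 10 5 9) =[7, 10, 2, 3, 4, 9, 6, 8, 1, 0, 5]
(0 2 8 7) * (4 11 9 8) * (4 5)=(0 2 5 4 11 9 8 7)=[2, 1, 5, 3, 11, 4, 6, 0, 7, 8, 10, 9]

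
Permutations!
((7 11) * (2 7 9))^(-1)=(2 9 11 7)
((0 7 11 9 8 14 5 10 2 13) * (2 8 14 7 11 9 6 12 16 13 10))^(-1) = ((0 11 6 12 16 13)(2 10 8 7 9 14 5))^(-1) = (0 13 16 12 6 11)(2 5 14 9 7 8 10)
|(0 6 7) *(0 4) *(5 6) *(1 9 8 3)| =|(0 5 6 7 4)(1 9 8 3)| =20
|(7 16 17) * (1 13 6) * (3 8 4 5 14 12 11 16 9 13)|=14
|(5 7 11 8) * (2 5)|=|(2 5 7 11 8)|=5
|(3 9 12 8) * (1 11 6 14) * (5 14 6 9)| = 8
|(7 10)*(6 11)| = 2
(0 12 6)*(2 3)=(0 12 6)(2 3)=[12, 1, 3, 2, 4, 5, 0, 7, 8, 9, 10, 11, 6]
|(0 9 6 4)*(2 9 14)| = |(0 14 2 9 6 4)| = 6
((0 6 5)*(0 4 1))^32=(0 5 1 6 4)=((0 6 5 4 1))^32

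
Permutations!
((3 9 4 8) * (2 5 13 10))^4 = ((2 5 13 10)(3 9 4 8))^4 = (13)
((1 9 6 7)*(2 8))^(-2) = ((1 9 6 7)(2 8))^(-2) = (1 6)(7 9)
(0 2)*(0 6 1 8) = (0 2 6 1 8) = [2, 8, 6, 3, 4, 5, 1, 7, 0]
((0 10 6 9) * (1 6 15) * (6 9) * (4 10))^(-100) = (0 10 1)(4 15 9)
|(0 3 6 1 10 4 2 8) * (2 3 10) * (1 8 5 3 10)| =|(0 1 2 5 3 6 8)(4 10)| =14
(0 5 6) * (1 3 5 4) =(0 4 1 3 5 6) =[4, 3, 2, 5, 1, 6, 0]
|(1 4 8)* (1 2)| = 4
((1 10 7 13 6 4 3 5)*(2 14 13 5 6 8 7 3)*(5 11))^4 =(1 4 8)(2 7 10)(3 14 11)(5 6 13)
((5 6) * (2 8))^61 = ((2 8)(5 6))^61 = (2 8)(5 6)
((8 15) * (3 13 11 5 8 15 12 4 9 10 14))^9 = ((15)(3 13 11 5 8 12 4 9 10 14))^9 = (15)(3 14 10 9 4 12 8 5 11 13)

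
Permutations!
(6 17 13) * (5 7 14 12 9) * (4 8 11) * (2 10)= [0, 1, 10, 3, 8, 7, 17, 14, 11, 5, 2, 4, 9, 6, 12, 15, 16, 13]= (2 10)(4 8 11)(5 7 14 12 9)(6 17 13)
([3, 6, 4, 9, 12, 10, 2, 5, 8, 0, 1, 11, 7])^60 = [0, 12, 5, 3, 10, 2, 7, 6, 8, 9, 4, 11, 1]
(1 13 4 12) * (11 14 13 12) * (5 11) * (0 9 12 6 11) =[9, 6, 2, 3, 5, 0, 11, 7, 8, 12, 10, 14, 1, 4, 13] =(0 9 12 1 6 11 14 13 4 5)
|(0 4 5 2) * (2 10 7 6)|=|(0 4 5 10 7 6 2)|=7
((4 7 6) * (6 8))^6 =((4 7 8 6))^6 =(4 8)(6 7)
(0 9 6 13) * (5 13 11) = [9, 1, 2, 3, 4, 13, 11, 7, 8, 6, 10, 5, 12, 0] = (0 9 6 11 5 13)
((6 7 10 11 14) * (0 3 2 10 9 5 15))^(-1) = ((0 3 2 10 11 14 6 7 9 5 15))^(-1) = (0 15 5 9 7 6 14 11 10 2 3)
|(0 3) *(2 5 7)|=6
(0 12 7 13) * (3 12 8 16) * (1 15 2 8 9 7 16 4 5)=(0 9 7 13)(1 15 2 8 4 5)(3 12 16)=[9, 15, 8, 12, 5, 1, 6, 13, 4, 7, 10, 11, 16, 0, 14, 2, 3]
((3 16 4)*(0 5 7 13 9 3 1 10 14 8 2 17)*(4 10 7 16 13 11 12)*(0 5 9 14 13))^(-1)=((0 9 3)(1 7 11 12 4)(2 17 5 16 10 13 14 8))^(-1)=(0 3 9)(1 4 12 11 7)(2 8 14 13 10 16 5 17)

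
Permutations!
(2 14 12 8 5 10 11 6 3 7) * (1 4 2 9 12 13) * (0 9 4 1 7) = (0 9 12 8 5 10 11 6 3)(2 14 13 7 4) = [9, 1, 14, 0, 2, 10, 3, 4, 5, 12, 11, 6, 8, 7, 13]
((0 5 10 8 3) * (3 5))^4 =(5 10 8)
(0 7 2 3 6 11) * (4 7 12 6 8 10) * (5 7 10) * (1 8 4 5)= (0 12 6 11)(1 8)(2 3 4 10 5 7)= [12, 8, 3, 4, 10, 7, 11, 2, 1, 9, 5, 0, 6]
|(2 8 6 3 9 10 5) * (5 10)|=6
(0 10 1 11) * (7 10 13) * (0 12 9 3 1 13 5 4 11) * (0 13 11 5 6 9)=(0 6 9 3 1 13 7 10 11 12)(4 5)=[6, 13, 2, 1, 5, 4, 9, 10, 8, 3, 11, 12, 0, 7]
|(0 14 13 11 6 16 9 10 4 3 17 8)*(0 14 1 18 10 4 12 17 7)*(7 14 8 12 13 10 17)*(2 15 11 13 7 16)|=12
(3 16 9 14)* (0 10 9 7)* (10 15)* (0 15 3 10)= (0 3 16 7 15)(9 14 10)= [3, 1, 2, 16, 4, 5, 6, 15, 8, 14, 9, 11, 12, 13, 10, 0, 7]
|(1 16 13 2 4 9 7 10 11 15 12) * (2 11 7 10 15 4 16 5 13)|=|(1 5 13 11 4 9 10 7 15 12)(2 16)|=10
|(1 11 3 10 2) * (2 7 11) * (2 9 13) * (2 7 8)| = 9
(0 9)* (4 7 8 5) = (0 9)(4 7 8 5) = [9, 1, 2, 3, 7, 4, 6, 8, 5, 0]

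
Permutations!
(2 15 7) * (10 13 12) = (2 15 7)(10 13 12) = [0, 1, 15, 3, 4, 5, 6, 2, 8, 9, 13, 11, 10, 12, 14, 7]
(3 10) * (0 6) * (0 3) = (0 6 3 10) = [6, 1, 2, 10, 4, 5, 3, 7, 8, 9, 0]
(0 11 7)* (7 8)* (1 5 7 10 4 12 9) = (0 11 8 10 4 12 9 1 5 7) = [11, 5, 2, 3, 12, 7, 6, 0, 10, 1, 4, 8, 9]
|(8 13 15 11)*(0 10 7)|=12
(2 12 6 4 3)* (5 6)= (2 12 5 6 4 3)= [0, 1, 12, 2, 3, 6, 4, 7, 8, 9, 10, 11, 5]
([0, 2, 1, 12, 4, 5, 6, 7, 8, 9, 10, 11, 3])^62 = [0, 1, 2, 3, 4, 5, 6, 7, 8, 9, 10, 11, 12]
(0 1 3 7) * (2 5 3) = [1, 2, 5, 7, 4, 3, 6, 0] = (0 1 2 5 3 7)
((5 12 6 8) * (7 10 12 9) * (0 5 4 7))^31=(0 5 9)(4 7 10 12 6 8)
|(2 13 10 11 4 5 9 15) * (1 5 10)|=6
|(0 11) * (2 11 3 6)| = |(0 3 6 2 11)| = 5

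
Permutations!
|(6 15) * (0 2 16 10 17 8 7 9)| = 8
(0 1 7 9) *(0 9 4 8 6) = (9)(0 1 7 4 8 6) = [1, 7, 2, 3, 8, 5, 0, 4, 6, 9]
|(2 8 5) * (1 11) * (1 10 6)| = 12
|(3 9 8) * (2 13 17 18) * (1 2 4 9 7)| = |(1 2 13 17 18 4 9 8 3 7)| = 10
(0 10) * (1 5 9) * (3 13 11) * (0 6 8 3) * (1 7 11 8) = (0 10 6 1 5 9 7 11)(3 13 8) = [10, 5, 2, 13, 4, 9, 1, 11, 3, 7, 6, 0, 12, 8]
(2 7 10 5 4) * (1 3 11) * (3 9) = (1 9 3 11)(2 7 10 5 4) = [0, 9, 7, 11, 2, 4, 6, 10, 8, 3, 5, 1]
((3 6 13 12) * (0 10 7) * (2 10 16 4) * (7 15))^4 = (0 10 16 15 4 7 2)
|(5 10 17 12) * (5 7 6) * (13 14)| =|(5 10 17 12 7 6)(13 14)| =6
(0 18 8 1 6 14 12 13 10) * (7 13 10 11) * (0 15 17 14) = (0 18 8 1 6)(7 13 11)(10 15 17 14 12) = [18, 6, 2, 3, 4, 5, 0, 13, 1, 9, 15, 7, 10, 11, 12, 17, 16, 14, 8]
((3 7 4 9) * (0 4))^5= ((0 4 9 3 7))^5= (9)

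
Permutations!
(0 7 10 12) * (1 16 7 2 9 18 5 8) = [2, 16, 9, 3, 4, 8, 6, 10, 1, 18, 12, 11, 0, 13, 14, 15, 7, 17, 5] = (0 2 9 18 5 8 1 16 7 10 12)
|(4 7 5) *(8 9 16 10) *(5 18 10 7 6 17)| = 12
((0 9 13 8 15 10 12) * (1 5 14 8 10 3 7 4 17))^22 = (0 13 12 9 10)(1 15 17 8 4 14 7 5 3)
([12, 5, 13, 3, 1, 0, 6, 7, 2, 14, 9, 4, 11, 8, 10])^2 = (0 11 1)(2 8 13)(4 5 12)(9 10 14)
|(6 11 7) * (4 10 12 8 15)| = 15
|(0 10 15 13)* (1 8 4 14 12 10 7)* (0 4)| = |(0 7 1 8)(4 14 12 10 15 13)| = 12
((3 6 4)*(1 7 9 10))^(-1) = (1 10 9 7)(3 4 6)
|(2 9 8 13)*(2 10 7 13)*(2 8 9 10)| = 4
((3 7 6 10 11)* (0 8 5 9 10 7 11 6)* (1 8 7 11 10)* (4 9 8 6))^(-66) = ((0 7)(1 6 11 3 10 4 9)(5 8))^(-66) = (1 10 6 4 11 9 3)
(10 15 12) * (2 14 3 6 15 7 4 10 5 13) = (2 14 3 6 15 12 5 13)(4 10 7) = [0, 1, 14, 6, 10, 13, 15, 4, 8, 9, 7, 11, 5, 2, 3, 12]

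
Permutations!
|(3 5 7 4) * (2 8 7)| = 6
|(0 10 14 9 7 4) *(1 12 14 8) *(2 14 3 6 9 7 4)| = 9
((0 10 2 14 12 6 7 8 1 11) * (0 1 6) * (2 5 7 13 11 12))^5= ((0 10 5 7 8 6 13 11 1 12)(2 14))^5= (0 6)(1 7)(2 14)(5 11)(8 12)(10 13)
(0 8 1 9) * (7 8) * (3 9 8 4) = (0 7 4 3 9)(1 8) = [7, 8, 2, 9, 3, 5, 6, 4, 1, 0]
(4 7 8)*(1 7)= (1 7 8 4)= [0, 7, 2, 3, 1, 5, 6, 8, 4]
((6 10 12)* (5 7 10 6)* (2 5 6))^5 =((2 5 7 10 12 6))^5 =(2 6 12 10 7 5)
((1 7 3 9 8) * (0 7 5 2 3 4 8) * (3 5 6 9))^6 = ((0 7 4 8 1 6 9)(2 5))^6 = (0 9 6 1 8 4 7)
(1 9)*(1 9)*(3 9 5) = (3 9 5) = [0, 1, 2, 9, 4, 3, 6, 7, 8, 5]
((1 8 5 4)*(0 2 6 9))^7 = ((0 2 6 9)(1 8 5 4))^7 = (0 9 6 2)(1 4 5 8)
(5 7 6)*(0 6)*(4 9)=(0 6 5 7)(4 9)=[6, 1, 2, 3, 9, 7, 5, 0, 8, 4]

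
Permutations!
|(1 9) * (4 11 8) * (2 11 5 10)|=|(1 9)(2 11 8 4 5 10)|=6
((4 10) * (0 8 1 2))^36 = ((0 8 1 2)(4 10))^36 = (10)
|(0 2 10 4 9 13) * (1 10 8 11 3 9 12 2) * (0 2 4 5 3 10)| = 8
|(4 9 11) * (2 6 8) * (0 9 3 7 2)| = |(0 9 11 4 3 7 2 6 8)| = 9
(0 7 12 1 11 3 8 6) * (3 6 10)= (0 7 12 1 11 6)(3 8 10)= [7, 11, 2, 8, 4, 5, 0, 12, 10, 9, 3, 6, 1]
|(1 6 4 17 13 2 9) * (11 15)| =14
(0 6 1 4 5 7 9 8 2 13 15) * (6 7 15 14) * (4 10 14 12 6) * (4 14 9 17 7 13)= (0 13 12 6 1 10 9 8 2 4 5 15)(7 17)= [13, 10, 4, 3, 5, 15, 1, 17, 2, 8, 9, 11, 6, 12, 14, 0, 16, 7]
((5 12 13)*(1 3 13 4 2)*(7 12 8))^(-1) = ((1 3 13 5 8 7 12 4 2))^(-1) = (1 2 4 12 7 8 5 13 3)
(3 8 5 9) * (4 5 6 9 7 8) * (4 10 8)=(3 10 8 6 9)(4 5 7)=[0, 1, 2, 10, 5, 7, 9, 4, 6, 3, 8]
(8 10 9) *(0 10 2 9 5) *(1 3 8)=(0 10 5)(1 3 8 2 9)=[10, 3, 9, 8, 4, 0, 6, 7, 2, 1, 5]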